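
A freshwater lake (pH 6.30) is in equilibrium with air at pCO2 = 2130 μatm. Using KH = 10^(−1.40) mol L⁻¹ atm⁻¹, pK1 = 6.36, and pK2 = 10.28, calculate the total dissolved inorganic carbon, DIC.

[CO2*] = KH · pCO2 = 10^(−1.40) × 2130×10^-6 = 8.480×10^-5 mol/L
α₀ = 1/(1 + K1/[H⁺] + K1K2/[H⁺]²) = 1/(1 + 10^-0.06 + 10^-4.04) = 0.5345
DIC = [CO2*]/α₀ = 8.480×10^-5 / 0.5345 = 0.159 mmol/L

DIC = 0.159 mmol/L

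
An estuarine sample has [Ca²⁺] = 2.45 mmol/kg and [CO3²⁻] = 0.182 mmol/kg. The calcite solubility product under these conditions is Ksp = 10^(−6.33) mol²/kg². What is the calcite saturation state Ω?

Ksp = 10^(−6.33) = 4.677×10^-7
Ω = [Ca²⁺][CO3²⁻]/Ksp = (2.45×10^-3)(0.182×10^-3) / 4.677×10^-7 = 0.953

Ω = 0.953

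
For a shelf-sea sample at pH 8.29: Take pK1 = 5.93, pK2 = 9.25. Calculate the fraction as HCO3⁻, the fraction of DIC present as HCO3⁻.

α₁ = 0.898

α₁ = 1 / (1 + [H⁺]/K1 + K2/[H⁺]) = 1 / (1 + 10^-2.36 + 10^-0.96)
   = 1 / (1 + 0.0043652 + 0.10965) = 1/1.1140 = 0.8977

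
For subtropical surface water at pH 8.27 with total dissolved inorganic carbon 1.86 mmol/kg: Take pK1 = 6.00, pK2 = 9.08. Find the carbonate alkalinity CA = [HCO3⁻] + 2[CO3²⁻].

CA = 2.10 mmol/kg

CA = [HCO3⁻] + 2[CO3²⁻] = (α₁ + 2α₂)·DIC
At pH 8.27: [H⁺]/K1 = 10^-2.27 = 0.0053703, K2/[H⁺] = 10^-0.81 = 0.15488
α₁ = 1/(1 + 0.0053703 + 0.15488) = 1/1.1603 = 0.8619; α₂ = α₁·K2/[H⁺] = 0.1335
α₁ + 2α₂ = 1.1289
CA = 1.1289 × 1.86 = 2.10 mmol/kg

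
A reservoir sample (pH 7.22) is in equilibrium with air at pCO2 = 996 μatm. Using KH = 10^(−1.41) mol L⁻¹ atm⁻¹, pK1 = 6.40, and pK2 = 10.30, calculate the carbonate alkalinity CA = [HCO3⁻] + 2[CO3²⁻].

[CO2*] = KH · pCO2 = 10^(−1.41) × 996×10^-6 = 3.875×10^-5 mol/L
α₀ = 1/(1 + K1/[H⁺] + K1K2/[H⁺]²) = 1/(1 + 10^+0.82 + 10^-2.26) = 0.1314
DIC = [CO2*]/α₀ = 3.875×10^-5 / 0.1314 = 0.2950 mmol/L
CA = (α₁ + 2α₂)·DIC = (0.8679 + 2×0.0007219) × 0.2950 = 0.256 mmol/L

CA = 0.256 mmol/L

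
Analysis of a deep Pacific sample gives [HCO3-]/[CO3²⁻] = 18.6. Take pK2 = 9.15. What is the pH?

pH = 7.88

From K2 = [H⁺][CO3²⁻]/[HCO3-]:  pH = pK2 − log₁₀([HCO3-]/[CO3²⁻])
log₁₀(18.6) = +1.270
pH = 9.15 − (+1.270) = 7.88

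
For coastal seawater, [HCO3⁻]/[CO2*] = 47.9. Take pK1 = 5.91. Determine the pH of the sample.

From K1 = [H⁺][HCO3⁻]/[CO2*]:  pH = pK1 + log₁₀([HCO3⁻]/[CO2*])
log₁₀(47.9) = +1.680
pH = 5.91 + (+1.680) = 7.59

pH = 7.59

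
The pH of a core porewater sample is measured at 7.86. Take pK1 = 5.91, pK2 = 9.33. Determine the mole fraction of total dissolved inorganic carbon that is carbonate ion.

α₂ = 0.0324

α₂ = 1 / (1 + [H⁺]/K2 + [H⁺]²/(K1K2)) = 1 / (1 + 10^+1.47 + 10^-0.48)
   = 1 / (1 + 29.512 + 0.33113) = 1/30.843 = 0.03242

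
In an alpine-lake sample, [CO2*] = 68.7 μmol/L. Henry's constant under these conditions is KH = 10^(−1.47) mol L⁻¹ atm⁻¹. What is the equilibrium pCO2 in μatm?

pCO2 = 2030 μatm

KH = 10^(−1.47) = 3.388×10^-2 mol L⁻¹ atm⁻¹
pCO2 = [CO2*]/KH = 68.7×10^-6 / 3.388×10^-2 = 2.03×10^-3 atm = 2030 μatm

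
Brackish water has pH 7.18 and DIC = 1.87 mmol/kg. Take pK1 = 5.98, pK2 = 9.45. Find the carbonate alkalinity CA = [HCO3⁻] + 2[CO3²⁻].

CA = [HCO3⁻] + 2[CO3²⁻] = (α₁ + 2α₂)·DIC
At pH 7.18: [H⁺]/K1 = 10^-1.20 = 0.063096, K2/[H⁺] = 10^-2.27 = 0.0053703
α₁ = 1/(1 + 0.063096 + 0.0053703) = 1/1.0685 = 0.9359; α₂ = α₁·K2/[H⁺] = 0.005026
α₁ + 2α₂ = 0.9460
CA = 0.9460 × 1.87 = 1.77 mmol/kg

CA = 1.77 mmol/kg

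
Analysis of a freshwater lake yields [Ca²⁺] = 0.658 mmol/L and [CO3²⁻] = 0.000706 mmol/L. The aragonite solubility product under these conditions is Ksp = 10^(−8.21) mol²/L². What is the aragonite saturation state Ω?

Ω = 0.0753

Ksp = 10^(−8.21) = 6.166×10^-9
Ω = [Ca²⁺][CO3²⁻]/Ksp = (0.658×10^-3)(0.000706×10^-3) / 6.166×10^-9 = 0.0753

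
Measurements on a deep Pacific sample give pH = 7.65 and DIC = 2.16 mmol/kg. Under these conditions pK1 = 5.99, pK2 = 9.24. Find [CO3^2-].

α₂ = 1 / (1 + [H⁺]/K2 + [H⁺]²/(K1K2)) = 1 / (1 + 10^+1.59 + 10^-0.07)
   = 1 / (1 + 38.905 + 0.85114) = 1/40.756 = 0.02454
[CO3²⁻] = α₂ × DIC = 0.02454 × 2.16 = 0.0530 mmol/kg

[CO3²⁻] = 0.0530 mmol/kg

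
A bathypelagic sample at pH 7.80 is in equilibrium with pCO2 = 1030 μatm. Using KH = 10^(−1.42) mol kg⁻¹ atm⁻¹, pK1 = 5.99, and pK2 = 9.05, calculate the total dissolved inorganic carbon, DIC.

DIC = 2.71 mmol/kg

[CO2*] = KH · pCO2 = 10^(−1.42) × 1030×10^-6 = 3.916×10^-5 mol/kg
α₀ = 1/(1 + K1/[H⁺] + K1K2/[H⁺]²) = 1/(1 + 10^+1.81 + 10^+0.56) = 0.01445
DIC = [CO2*]/α₀ = 3.916×10^-5 / 0.01445 = 2.71 mmol/kg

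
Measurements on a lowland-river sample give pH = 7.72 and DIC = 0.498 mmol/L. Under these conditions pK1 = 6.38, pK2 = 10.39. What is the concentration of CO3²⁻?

α₂ = 1 / (1 + [H⁺]/K2 + [H⁺]²/(K1K2)) = 1 / (1 + 10^+2.67 + 10^+1.33)
   = 1 / (1 + 467.74 + 21.380) = 1/490.11 = 0.002040
[CO3²⁻] = α₂ × DIC = 0.002040 × 0.498 = 0.00102 mmol/L = 1.02 μmol/L

[CO3²⁻] = 1.02 μmol/L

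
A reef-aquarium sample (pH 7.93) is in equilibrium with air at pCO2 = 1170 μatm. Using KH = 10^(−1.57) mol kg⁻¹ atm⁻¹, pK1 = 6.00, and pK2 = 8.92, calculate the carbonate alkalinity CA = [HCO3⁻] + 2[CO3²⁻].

[CO2*] = KH · pCO2 = 10^(−1.57) × 1170×10^-6 = 3.149×10^-5 mol/kg
α₀ = 1/(1 + K1/[H⁺] + K1K2/[H⁺]²) = 1/(1 + 10^+1.93 + 10^+0.94) = 0.01055
DIC = [CO2*]/α₀ = 3.149×10^-5 / 0.01055 = 2.986 mmol/kg
CA = (α₁ + 2α₂)·DIC = (0.8976 + 2×0.09185) × 2.986 = 3.23 mmol/kg

CA = 3.23 mmol/kg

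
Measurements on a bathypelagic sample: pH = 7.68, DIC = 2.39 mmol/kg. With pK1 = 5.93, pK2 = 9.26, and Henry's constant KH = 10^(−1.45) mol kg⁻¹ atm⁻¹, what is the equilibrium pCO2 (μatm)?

pCO2 = 1150 μatm

α₀ = 1 / (1 + K1/[H⁺] + K1K2/[H⁺]²) = 1 / (1 + 10^+1.75 + 10^+0.17)
   = 1 / (1 + 56.234 + 1.4791) = 1/58.713 = 0.01703
[CO2*] = α₀ × DIC = 0.01703 × 2.39 = 0.04071 mmol/kg
pCO2 = [CO2*]/KH = 4.071×10^-5 / 3.548×10^-2 = 1150 μatm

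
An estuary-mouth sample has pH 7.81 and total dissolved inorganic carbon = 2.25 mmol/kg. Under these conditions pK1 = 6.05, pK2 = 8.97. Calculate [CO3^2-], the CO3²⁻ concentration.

[CO3²⁻] = 0.143 mmol/kg

α₂ = 1 / (1 + [H⁺]/K2 + [H⁺]²/(K1K2)) = 1 / (1 + 10^+1.16 + 10^-0.60)
   = 1 / (1 + 14.454 + 0.25119) = 1/15.706 = 0.06367
[CO3²⁻] = α₂ × DIC = 0.06367 × 2.25 = 0.143 mmol/kg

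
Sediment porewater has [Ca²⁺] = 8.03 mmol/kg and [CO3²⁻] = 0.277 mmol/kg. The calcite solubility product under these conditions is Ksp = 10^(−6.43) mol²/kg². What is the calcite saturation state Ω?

Ω = 5.99

Ksp = 10^(−6.43) = 3.715×10^-7
Ω = [Ca²⁺][CO3²⁻]/Ksp = (8.03×10^-3)(0.277×10^-3) / 3.715×10^-7 = 5.99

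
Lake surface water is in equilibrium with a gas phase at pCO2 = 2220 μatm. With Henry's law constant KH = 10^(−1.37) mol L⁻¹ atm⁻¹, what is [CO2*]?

KH = 10^(−1.37) = 4.266×10^-2 mol L⁻¹ atm⁻¹
[CO2*] = KH · pCO2 = 4.266×10^-2 × 2220×10^-6 atm = 9.47×10^-5 mol/L

[CO2*] = 94.7 μmol/L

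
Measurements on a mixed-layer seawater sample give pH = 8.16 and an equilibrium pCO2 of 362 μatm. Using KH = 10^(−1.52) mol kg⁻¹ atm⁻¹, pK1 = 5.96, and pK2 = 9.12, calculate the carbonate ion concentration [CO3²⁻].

[CO2*] = KH · pCO2 = 10^(−1.52) × 362×10^-6 = 1.093×10^-5 mol/kg
α₀ = 1/(1 + K1/[H⁺] + K1K2/[H⁺]²) = 1/(1 + 10^+2.20 + 10^+1.24) = 0.005654
DIC = [CO2*]/α₀ = 1.093×10^-5 / 0.005654 = 1.934 mmol/kg
[CO3²⁻] = α₂·DIC; α₂ = 0.09825, so [CO3²⁻] = 0.09825 × 1.934 = 0.190 mmol/kg

[CO3²⁻] = 0.190 mmol/kg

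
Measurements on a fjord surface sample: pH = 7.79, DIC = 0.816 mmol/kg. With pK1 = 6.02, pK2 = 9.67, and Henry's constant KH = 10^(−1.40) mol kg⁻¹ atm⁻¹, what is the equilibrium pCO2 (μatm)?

pCO2 = 338 μatm

α₀ = 1 / (1 + K1/[H⁺] + K1K2/[H⁺]²) = 1 / (1 + 10^+1.77 + 10^-0.11)
   = 1 / (1 + 58.884 + 0.77625) = 1/60.661 = 0.01649
[CO2*] = α₀ × DIC = 0.01649 × 0.816 = 0.01345 mmol/kg = 13.45 μmol/kg
pCO2 = [CO2*]/KH = 1.345×10^-5 / 3.981×10^-2 = 338 μatm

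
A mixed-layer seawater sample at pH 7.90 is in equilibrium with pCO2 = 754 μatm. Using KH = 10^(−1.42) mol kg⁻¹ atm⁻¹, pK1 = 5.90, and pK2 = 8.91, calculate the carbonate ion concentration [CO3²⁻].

[CO3²⁻] = 0.280 mmol/kg

[CO2*] = KH · pCO2 = 10^(−1.42) × 754×10^-6 = 2.867×10^-5 mol/kg
α₀ = 1/(1 + K1/[H⁺] + K1K2/[H⁺]²) = 1/(1 + 10^+2.00 + 10^+0.99) = 0.009028
DIC = [CO2*]/α₀ = 2.867×10^-5 / 0.009028 = 3.175 mmol/kg
[CO3²⁻] = α₂·DIC; α₂ = 0.08822, so [CO3²⁻] = 0.08822 × 3.175 = 0.280 mmol/kg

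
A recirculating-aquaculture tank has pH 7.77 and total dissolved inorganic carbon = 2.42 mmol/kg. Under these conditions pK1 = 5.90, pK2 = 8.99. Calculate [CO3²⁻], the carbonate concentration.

[CO3²⁻] = 0.136 mmol/kg

α₂ = 1 / (1 + [H⁺]/K2 + [H⁺]²/(K1K2)) = 1 / (1 + 10^+1.22 + 10^-0.65)
   = 1 / (1 + 16.596 + 0.22387) = 1/17.820 = 0.05612
[CO3²⁻] = α₂ × DIC = 0.05612 × 2.42 = 0.136 mmol/kg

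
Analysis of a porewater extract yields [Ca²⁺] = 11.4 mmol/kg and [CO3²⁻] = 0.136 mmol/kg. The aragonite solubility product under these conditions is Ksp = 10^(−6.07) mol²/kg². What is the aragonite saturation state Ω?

Ω = 1.82

Ksp = 10^(−6.07) = 8.511×10^-7
Ω = [Ca²⁺][CO3²⁻]/Ksp = (11.4×10^-3)(0.136×10^-3) / 8.511×10^-7 = 1.82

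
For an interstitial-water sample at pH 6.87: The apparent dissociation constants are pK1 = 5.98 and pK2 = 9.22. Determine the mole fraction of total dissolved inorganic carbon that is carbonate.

α₂ = 1 / (1 + [H⁺]/K2 + [H⁺]²/(K1K2)) = 1 / (1 + 10^+2.35 + 10^+1.46)
   = 1 / (1 + 223.87 + 28.840) = 1/253.71 = 0.003941

α₂ = 0.00394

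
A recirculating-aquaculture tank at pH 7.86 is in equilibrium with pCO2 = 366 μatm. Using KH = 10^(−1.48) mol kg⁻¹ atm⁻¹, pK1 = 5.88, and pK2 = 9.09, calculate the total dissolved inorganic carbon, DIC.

DIC = 1.24 mmol/kg

[CO2*] = KH · pCO2 = 10^(−1.48) × 366×10^-6 = 1.212×10^-5 mol/kg
α₀ = 1/(1 + K1/[H⁺] + K1K2/[H⁺]²) = 1/(1 + 10^+1.98 + 10^+0.75) = 0.009792
DIC = [CO2*]/α₀ = 1.212×10^-5 / 0.009792 = 1.24 mmol/kg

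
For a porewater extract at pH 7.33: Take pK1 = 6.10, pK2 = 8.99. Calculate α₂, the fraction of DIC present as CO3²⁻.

α₂ = 1 / (1 + [H⁺]/K2 + [H⁺]²/(K1K2)) = 1 / (1 + 10^+1.66 + 10^+0.43)
   = 1 / (1 + 45.709 + 2.6915) = 1/49.400 = 0.02024

α₂ = 0.0202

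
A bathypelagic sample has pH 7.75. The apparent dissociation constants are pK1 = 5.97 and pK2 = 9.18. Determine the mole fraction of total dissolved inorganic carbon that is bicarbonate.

α₁ = 0.949

α₁ = 1 / (1 + [H⁺]/K1 + K2/[H⁺]) = 1 / (1 + 10^-1.78 + 10^-1.43)
   = 1 / (1 + 0.016596 + 0.037154) = 1/1.0537 = 0.9490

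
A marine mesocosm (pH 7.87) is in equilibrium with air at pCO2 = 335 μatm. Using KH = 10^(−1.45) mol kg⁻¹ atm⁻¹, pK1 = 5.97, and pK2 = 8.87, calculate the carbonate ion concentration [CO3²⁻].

[CO3²⁻] = 0.0944 mmol/kg

[CO2*] = KH · pCO2 = 10^(−1.45) × 335×10^-6 = 1.189×10^-5 mol/kg
α₀ = 1/(1 + K1/[H⁺] + K1K2/[H⁺]²) = 1/(1 + 10^+1.90 + 10^+0.90) = 0.01132
DIC = [CO2*]/α₀ = 1.189×10^-5 / 0.01132 = 1.050 mmol/kg
[CO3²⁻] = α₂·DIC; α₂ = 0.08988, so [CO3²⁻] = 0.08988 × 1.050 = 0.0944 mmol/kg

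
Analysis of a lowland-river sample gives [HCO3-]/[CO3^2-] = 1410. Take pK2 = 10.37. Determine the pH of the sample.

From K2 = [H⁺][CO3^2-]/[HCO3-]:  pH = pK2 − log₁₀([HCO3-]/[CO3^2-])
log₁₀(1410) = +3.149
pH = 10.37 − (+3.149) = 7.22

pH = 7.22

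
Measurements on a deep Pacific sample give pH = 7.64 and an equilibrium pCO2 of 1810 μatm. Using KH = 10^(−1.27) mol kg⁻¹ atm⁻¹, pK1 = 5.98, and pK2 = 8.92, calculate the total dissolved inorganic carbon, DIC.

DIC = 4.77 mmol/kg

[CO2*] = KH · pCO2 = 10^(−1.27) × 1810×10^-6 = 9.720×10^-5 mol/kg
α₀ = 1/(1 + K1/[H⁺] + K1K2/[H⁺]²) = 1/(1 + 10^+1.66 + 10^+0.38) = 0.02036
DIC = [CO2*]/α₀ = 9.720×10^-5 / 0.02036 = 4.77 mmol/kg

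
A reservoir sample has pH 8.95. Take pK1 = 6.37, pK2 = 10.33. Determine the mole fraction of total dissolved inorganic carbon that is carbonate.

α₂ = 0.0399

α₂ = 1 / (1 + [H⁺]/K2 + [H⁺]²/(K1K2)) = 1 / (1 + 10^+1.38 + 10^-1.20)
   = 1 / (1 + 23.988 + 0.063096) = 1/25.051 = 0.03992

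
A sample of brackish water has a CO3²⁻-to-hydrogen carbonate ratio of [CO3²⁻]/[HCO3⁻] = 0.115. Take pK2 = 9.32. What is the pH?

From K2 = [H⁺][CO3²⁻]/[HCO3⁻]:  pH = pK2 + log₁₀([CO3²⁻]/[HCO3⁻])
log₁₀(0.115) = -0.939
pH = 9.32 + (-0.939) = 8.38

pH = 8.38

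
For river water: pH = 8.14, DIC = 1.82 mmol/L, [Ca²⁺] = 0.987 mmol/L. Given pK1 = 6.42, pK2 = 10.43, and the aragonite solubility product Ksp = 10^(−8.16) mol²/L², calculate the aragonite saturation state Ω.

Ω = 1.30

α₂ = 1 / (1 + [H⁺]/K2 + [H⁺]²/(K1K2)) = 1 / (1 + 10^+2.29 + 10^+0.57)
   = 1 / (1 + 194.98 + 3.7154) = 1/199.70 = 0.005008
[CO3²⁻] = α₂ × DIC = 0.005008 × 1.82 = 0.009114 mmol/L = 9.114 μmol/L
Ksp = 10^(−8.16) = 6.918×10^-9
Ω = [Ca²⁺][CO3²⁻]/Ksp = (0.987×10^-3)(9.114×10^-6) / 6.918×10^-9 = 1.30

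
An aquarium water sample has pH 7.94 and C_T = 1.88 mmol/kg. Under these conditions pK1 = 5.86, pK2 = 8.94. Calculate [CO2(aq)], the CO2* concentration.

[CO2*] = 14.1 μmol/kg

α₀ = 1 / (1 + K1/[H⁺] + K1K2/[H⁺]²) = 1 / (1 + 10^+2.08 + 10^+1.08)
   = 1 / (1 + 120.23 + 12.023) = 1/133.25 = 0.007505
[CO2*] = α₀ × DIC = 0.007505 × 1.88 = 0.0141 mmol/kg = 14.1 μmol/kg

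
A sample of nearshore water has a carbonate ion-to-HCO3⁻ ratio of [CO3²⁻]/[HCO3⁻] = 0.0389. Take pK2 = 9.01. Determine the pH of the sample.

pH = 7.60

From K2 = [H⁺][CO3²⁻]/[HCO3⁻]:  pH = pK2 + log₁₀([CO3²⁻]/[HCO3⁻])
log₁₀(0.0389) = -1.410
pH = 9.01 + (-1.410) = 7.60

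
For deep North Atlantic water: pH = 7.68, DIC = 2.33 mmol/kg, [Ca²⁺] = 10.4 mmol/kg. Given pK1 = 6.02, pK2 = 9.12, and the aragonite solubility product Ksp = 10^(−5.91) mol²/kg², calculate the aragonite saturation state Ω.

Ω = 0.676

α₂ = 1 / (1 + [H⁺]/K2 + [H⁺]²/(K1K2)) = 1 / (1 + 10^+1.44 + 10^-0.22)
   = 1 / (1 + 27.542 + 0.60256) = 1/29.145 = 0.03431
[CO3²⁻] = α₂ × DIC = 0.03431 × 2.33 = 0.07995 mmol/kg
Ksp = 10^(−5.91) = 1.230×10^-6
Ω = [Ca²⁺][CO3²⁻]/Ksp = (10.4×10^-3)(7.995×10^-5) / 1.230×10^-6 = 0.676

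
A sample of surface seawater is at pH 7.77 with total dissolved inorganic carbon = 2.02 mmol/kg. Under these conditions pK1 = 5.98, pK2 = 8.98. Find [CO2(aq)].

[CO2*] = 0.0304 mmol/kg

α₀ = 1 / (1 + K1/[H⁺] + K1K2/[H⁺]²) = 1 / (1 + 10^+1.79 + 10^+0.58)
   = 1 / (1 + 61.660 + 3.8019) = 1/66.461 = 0.01505
[CO2*] = α₀ × DIC = 0.01505 × 2.02 = 0.0304 mmol/kg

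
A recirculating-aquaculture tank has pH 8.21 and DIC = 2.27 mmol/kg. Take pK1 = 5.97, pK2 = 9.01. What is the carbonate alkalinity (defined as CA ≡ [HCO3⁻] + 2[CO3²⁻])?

CA = 2.57 mmol/kg

CA = [HCO3⁻] + 2[CO3²⁻] = (α₁ + 2α₂)·DIC
At pH 8.21: [H⁺]/K1 = 10^-2.24 = 0.0057544, K2/[H⁺] = 10^-0.80 = 0.15849
α₁ = 1/(1 + 0.0057544 + 0.15849) = 1/1.1642 = 0.8589; α₂ = α₁·K2/[H⁺] = 0.1361
α₁ + 2α₂ = 1.1312
CA = 1.1312 × 2.27 = 2.57 mmol/kg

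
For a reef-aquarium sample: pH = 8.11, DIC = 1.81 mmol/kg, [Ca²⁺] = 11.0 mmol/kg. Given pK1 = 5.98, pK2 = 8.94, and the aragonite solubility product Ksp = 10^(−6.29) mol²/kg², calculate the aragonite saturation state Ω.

Ω = 4.97

α₂ = 1 / (1 + [H⁺]/K2 + [H⁺]²/(K1K2)) = 1 / (1 + 10^+0.83 + 10^-1.30)
   = 1 / (1 + 6.7608 + 0.050119) = 1/7.8109 = 0.1280
[CO3²⁻] = α₂ × DIC = 0.1280 × 1.81 = 0.2317 mmol/kg
Ksp = 10^(−6.29) = 5.129×10^-7
Ω = [Ca²⁺][CO3²⁻]/Ksp = (11.0×10^-3)(2.317×10^-4) / 5.129×10^-7 = 4.97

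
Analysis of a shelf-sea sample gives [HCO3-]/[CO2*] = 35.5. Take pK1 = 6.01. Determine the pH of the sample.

From K1 = [H⁺][HCO3-]/[CO2*]:  pH = pK1 + log₁₀([HCO3-]/[CO2*])
log₁₀(35.5) = +1.550
pH = 6.01 + (+1.550) = 7.56

pH = 7.56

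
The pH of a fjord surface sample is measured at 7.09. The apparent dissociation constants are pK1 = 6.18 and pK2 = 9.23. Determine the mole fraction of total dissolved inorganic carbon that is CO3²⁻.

α₂ = 0.00641

α₂ = 1 / (1 + [H⁺]/K2 + [H⁺]²/(K1K2)) = 1 / (1 + 10^+2.14 + 10^+1.23)
   = 1 / (1 + 138.04 + 16.982) = 1/156.02 = 0.006409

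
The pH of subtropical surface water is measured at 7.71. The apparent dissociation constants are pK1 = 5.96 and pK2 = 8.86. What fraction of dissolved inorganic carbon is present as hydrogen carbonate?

α₁ = 0.919

α₁ = 1 / (1 + [H⁺]/K1 + K2/[H⁺]) = 1 / (1 + 10^-1.75 + 10^-1.15)
   = 1 / (1 + 0.017783 + 0.070795) = 1/1.0886 = 0.9186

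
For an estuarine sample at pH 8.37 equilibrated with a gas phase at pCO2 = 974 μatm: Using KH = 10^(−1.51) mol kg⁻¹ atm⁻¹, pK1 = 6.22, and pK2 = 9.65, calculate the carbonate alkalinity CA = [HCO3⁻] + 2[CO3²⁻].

CA = 4.70 mmol/kg

[CO2*] = KH · pCO2 = 10^(−1.51) × 974×10^-6 = 3.010×10^-5 mol/kg
α₀ = 1/(1 + K1/[H⁺] + K1K2/[H⁺]²) = 1/(1 + 10^+2.15 + 10^+0.87) = 0.006682
DIC = [CO2*]/α₀ = 3.010×10^-5 / 0.006682 = 4.505 mmol/kg
CA = (α₁ + 2α₂)·DIC = (0.9438 + 2×0.04953) × 4.505 = 4.70 mmol/kg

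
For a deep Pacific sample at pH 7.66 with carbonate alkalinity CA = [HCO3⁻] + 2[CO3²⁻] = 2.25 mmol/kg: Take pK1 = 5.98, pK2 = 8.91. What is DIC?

DIC = 2.18 mmol/kg

CA = [HCO3⁻] + 2[CO3²⁻] = (α₁ + 2α₂)·DIC
At pH 7.66: [H⁺]/K1 = 10^-1.68 = 0.020893, K2/[H⁺] = 10^-1.25 = 0.056234
α₁ = 1/(1 + 0.020893 + 0.056234) = 1/1.0771 = 0.9284; α₂ = α₁·K2/[H⁺] = 0.05221
α₁ + 2α₂ = 1.0328
DIC = CA / (α₁ + 2α₂) = 2.25 / 1.0328 = 2.18 mmol/kg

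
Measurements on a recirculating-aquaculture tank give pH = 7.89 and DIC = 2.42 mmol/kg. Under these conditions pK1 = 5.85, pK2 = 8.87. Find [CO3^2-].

α₂ = 1 / (1 + [H⁺]/K2 + [H⁺]²/(K1K2)) = 1 / (1 + 10^+0.98 + 10^-1.06)
   = 1 / (1 + 9.5499 + 0.087096) = 1/10.637 = 0.09401
[CO3²⁻] = α₂ × DIC = 0.09401 × 2.42 = 0.228 mmol/kg

[CO3²⁻] = 0.228 mmol/kg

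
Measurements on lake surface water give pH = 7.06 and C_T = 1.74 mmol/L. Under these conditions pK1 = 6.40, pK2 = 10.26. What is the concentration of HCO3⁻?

[HCO3⁻] = 1.43 mmol/L

α₁ = 1 / (1 + [H⁺]/K1 + K2/[H⁺]) = 1 / (1 + 10^-0.66 + 10^-3.20)
   = 1 / (1 + 0.21878 + 0.00063096) = 1/1.2194 = 0.8201
[HCO3⁻] = α₁ × DIC = 0.8201 × 1.74 = 1.43 mmol/L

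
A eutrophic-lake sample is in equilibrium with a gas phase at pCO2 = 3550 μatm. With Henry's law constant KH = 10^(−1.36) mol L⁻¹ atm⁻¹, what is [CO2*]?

[CO2*] = 155 μmol/L

KH = 10^(−1.36) = 4.365×10^-2 mol L⁻¹ atm⁻¹
[CO2*] = KH · pCO2 = 4.365×10^-2 × 3550×10^-6 atm = 1.55×10^-4 mol/L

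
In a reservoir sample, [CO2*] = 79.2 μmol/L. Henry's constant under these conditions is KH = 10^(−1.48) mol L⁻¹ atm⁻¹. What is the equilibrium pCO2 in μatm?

pCO2 = 2390 μatm

KH = 10^(−1.48) = 3.311×10^-2 mol L⁻¹ atm⁻¹
pCO2 = [CO2*]/KH = 79.2×10^-6 / 3.311×10^-2 = 2.39×10^-3 atm = 2390 μatm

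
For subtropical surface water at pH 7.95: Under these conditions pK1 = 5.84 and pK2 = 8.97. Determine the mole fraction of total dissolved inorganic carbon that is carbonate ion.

α₂ = 0.0866

α₂ = 1 / (1 + [H⁺]/K2 + [H⁺]²/(K1K2)) = 1 / (1 + 10^+1.02 + 10^-1.09)
   = 1 / (1 + 10.471 + 0.081283) = 1/11.553 = 0.08656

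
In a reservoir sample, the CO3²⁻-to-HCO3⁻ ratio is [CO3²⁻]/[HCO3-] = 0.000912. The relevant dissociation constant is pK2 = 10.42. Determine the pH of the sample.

pH = 7.38

From K2 = [H⁺][CO3²⁻]/[HCO3-]:  pH = pK2 + log₁₀([CO3²⁻]/[HCO3-])
log₁₀(0.000912) = -3.040
pH = 10.42 + (-3.040) = 7.38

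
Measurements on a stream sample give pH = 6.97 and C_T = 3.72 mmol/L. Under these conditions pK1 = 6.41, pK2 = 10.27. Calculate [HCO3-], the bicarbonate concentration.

[HCO3⁻] = 2.92 mmol/L

α₁ = 1 / (1 + [H⁺]/K1 + K2/[H⁺]) = 1 / (1 + 10^-0.56 + 10^-3.30)
   = 1 / (1 + 0.27542 + 0.00050119) = 1/1.2759 = 0.7837
[HCO3⁻] = α₁ × DIC = 0.7837 × 3.72 = 2.92 mmol/L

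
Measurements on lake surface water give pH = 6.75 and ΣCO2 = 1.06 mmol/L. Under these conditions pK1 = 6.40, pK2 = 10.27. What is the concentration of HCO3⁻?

[HCO3⁻] = 0.733 mmol/L

α₁ = 1 / (1 + [H⁺]/K1 + K2/[H⁺]) = 1 / (1 + 10^-0.35 + 10^-3.52)
   = 1 / (1 + 0.44668 + 0.00030200) = 1/1.4470 = 0.6911
[HCO3⁻] = α₁ × DIC = 0.6911 × 1.06 = 0.733 mmol/L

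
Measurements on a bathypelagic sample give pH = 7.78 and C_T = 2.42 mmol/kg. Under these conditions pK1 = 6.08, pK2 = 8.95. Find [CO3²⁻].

[CO3²⁻] = 0.150 mmol/kg

α₂ = 1 / (1 + [H⁺]/K2 + [H⁺]²/(K1K2)) = 1 / (1 + 10^+1.17 + 10^-0.53)
   = 1 / (1 + 14.791 + 0.29512) = 1/16.086 = 0.06217
[CO3²⁻] = α₂ × DIC = 0.06217 × 2.42 = 0.150 mmol/kg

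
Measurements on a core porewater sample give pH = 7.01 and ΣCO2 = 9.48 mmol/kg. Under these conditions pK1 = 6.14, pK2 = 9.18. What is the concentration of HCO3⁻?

[HCO3⁻] = 8.30 mmol/kg

α₁ = 1 / (1 + [H⁺]/K1 + K2/[H⁺]) = 1 / (1 + 10^-0.87 + 10^-2.17)
   = 1 / (1 + 0.13490 + 0.0067608) = 1/1.1417 = 0.8759
[HCO3⁻] = α₁ × DIC = 0.8759 × 9.48 = 8.30 mmol/kg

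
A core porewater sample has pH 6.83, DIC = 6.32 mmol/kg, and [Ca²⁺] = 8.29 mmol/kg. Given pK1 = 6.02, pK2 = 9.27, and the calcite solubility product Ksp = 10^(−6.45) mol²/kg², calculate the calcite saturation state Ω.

Ω = 0.463

α₂ = 1 / (1 + [H⁺]/K2 + [H⁺]²/(K1K2)) = 1 / (1 + 10^+2.44 + 10^+1.63)
   = 1 / (1 + 275.42 + 42.658) = 1/319.08 = 0.003134
[CO3²⁻] = α₂ × DIC = 0.003134 × 6.32 = 0.01981 mmol/kg = 19.81 μmol/kg
Ksp = 10^(−6.45) = 3.548×10^-7
Ω = [Ca²⁺][CO3²⁻]/Ksp = (8.29×10^-3)(1.981×10^-5) / 3.548×10^-7 = 0.463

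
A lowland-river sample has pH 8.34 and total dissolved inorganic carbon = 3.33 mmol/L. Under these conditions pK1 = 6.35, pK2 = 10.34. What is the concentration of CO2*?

α₀ = 1 / (1 + K1/[H⁺] + K1K2/[H⁺]²) = 1 / (1 + 10^+1.99 + 10^-0.01)
   = 1 / (1 + 97.724 + 0.97724) = 1/99.701 = 0.01003
[CO2*] = α₀ × DIC = 0.01003 × 3.33 = 0.0334 mmol/L

[CO2*] = 0.0334 mmol/L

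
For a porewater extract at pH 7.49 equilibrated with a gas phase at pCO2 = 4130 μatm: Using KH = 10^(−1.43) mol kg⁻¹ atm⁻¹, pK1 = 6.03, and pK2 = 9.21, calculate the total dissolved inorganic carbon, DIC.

[CO2*] = KH · pCO2 = 10^(−1.43) × 4130×10^-6 = 1.534×10^-4 mol/kg
α₀ = 1/(1 + K1/[H⁺] + K1K2/[H⁺]²) = 1/(1 + 10^+1.46 + 10^-0.26) = 0.03291
DIC = [CO2*]/α₀ = 1.534×10^-4 / 0.03291 = 4.66 mmol/kg

DIC = 4.66 mmol/kg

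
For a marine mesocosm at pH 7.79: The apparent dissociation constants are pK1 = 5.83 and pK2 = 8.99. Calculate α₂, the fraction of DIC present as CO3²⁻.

α₂ = 0.0587

α₂ = 1 / (1 + [H⁺]/K2 + [H⁺]²/(K1K2)) = 1 / (1 + 10^+1.20 + 10^-0.76)
   = 1 / (1 + 15.849 + 0.17378) = 1/17.023 = 0.05875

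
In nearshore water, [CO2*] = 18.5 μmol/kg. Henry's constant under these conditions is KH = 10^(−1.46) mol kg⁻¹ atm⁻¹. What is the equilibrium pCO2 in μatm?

KH = 10^(−1.46) = 3.467×10^-2 mol kg⁻¹ atm⁻¹
pCO2 = [CO2*]/KH = 18.5×10^-6 / 3.467×10^-2 = 5.34×10^-4 atm = 534 μatm

pCO2 = 534 μatm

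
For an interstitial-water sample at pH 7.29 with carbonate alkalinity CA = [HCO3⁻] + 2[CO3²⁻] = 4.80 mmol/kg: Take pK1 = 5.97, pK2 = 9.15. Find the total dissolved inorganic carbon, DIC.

CA = [HCO3⁻] + 2[CO3²⁻] = (α₁ + 2α₂)·DIC
At pH 7.29: [H⁺]/K1 = 10^-1.32 = 0.047863, K2/[H⁺] = 10^-1.86 = 0.013804
α₁ = 1/(1 + 0.047863 + 0.013804) = 1/1.0617 = 0.9419; α₂ = α₁·K2/[H⁺] = 0.01300
α₁ + 2α₂ = 0.9679
DIC = CA / (α₁ + 2α₂) = 4.80 / 0.9679 = 4.96 mmol/kg

DIC = 4.96 mmol/kg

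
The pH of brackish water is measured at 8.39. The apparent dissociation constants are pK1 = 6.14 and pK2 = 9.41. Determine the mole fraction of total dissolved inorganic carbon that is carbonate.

α₂ = 1 / (1 + [H⁺]/K2 + [H⁺]²/(K1K2)) = 1 / (1 + 10^+1.02 + 10^-1.23)
   = 1 / (1 + 10.471 + 0.058884) = 1/11.530 = 0.08673

α₂ = 0.0867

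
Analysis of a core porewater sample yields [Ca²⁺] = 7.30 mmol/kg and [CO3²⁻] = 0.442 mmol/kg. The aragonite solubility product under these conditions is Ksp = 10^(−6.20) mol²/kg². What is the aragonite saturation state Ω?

Ksp = 10^(−6.20) = 6.310×10^-7
Ω = [Ca²⁺][CO3²⁻]/Ksp = (7.30×10^-3)(0.442×10^-3) / 6.310×10^-7 = 5.11

Ω = 5.11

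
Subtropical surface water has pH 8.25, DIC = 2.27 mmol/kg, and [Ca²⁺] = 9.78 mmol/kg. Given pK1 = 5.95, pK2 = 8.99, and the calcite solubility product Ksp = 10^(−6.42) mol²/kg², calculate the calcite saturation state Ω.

α₂ = 1 / (1 + [H⁺]/K2 + [H⁺]²/(K1K2)) = 1 / (1 + 10^+0.74 + 10^-1.56)
   = 1 / (1 + 5.4954 + 0.027542) = 1/6.5230 = 0.1533
[CO3²⁻] = α₂ × DIC = 0.1533 × 2.27 = 0.3480 mmol/kg
Ksp = 10^(−6.42) = 3.802×10^-7
Ω = [Ca²⁺][CO3²⁻]/Ksp = (9.78×10^-3)(3.480×10^-4) / 3.802×10^-7 = 8.95

Ω = 8.95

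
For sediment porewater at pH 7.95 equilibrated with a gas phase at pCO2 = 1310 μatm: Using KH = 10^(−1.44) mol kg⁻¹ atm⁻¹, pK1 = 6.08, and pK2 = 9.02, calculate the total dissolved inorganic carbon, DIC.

[CO2*] = KH · pCO2 = 10^(−1.44) × 1310×10^-6 = 4.756×10^-5 mol/kg
α₀ = 1/(1 + K1/[H⁺] + K1K2/[H⁺]²) = 1/(1 + 10^+1.87 + 10^+0.80) = 0.01228
DIC = [CO2*]/α₀ = 4.756×10^-5 / 0.01228 = 3.87 mmol/kg

DIC = 3.87 mmol/kg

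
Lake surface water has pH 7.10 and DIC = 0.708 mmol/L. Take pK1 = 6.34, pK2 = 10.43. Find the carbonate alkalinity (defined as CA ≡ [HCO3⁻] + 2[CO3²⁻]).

CA = [HCO3⁻] + 2[CO3²⁻] = (α₁ + 2α₂)·DIC
At pH 7.10: [H⁺]/K1 = 10^-0.76 = 0.17378, K2/[H⁺] = 10^-3.33 = 0.00046774
α₁ = 1/(1 + 0.17378 + 0.00046774) = 1/1.1742 = 0.8516; α₂ = α₁·K2/[H⁺] = 0.0003983
α₁ + 2α₂ = 0.8524
CA = 0.8524 × 0.708 = 0.604 mmol/L

CA = 0.604 mmol/L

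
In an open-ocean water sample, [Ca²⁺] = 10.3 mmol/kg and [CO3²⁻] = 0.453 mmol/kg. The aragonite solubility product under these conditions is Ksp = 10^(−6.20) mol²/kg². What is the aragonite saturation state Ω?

Ω = 7.39

Ksp = 10^(−6.20) = 6.310×10^-7
Ω = [Ca²⁺][CO3²⁻]/Ksp = (10.3×10^-3)(0.453×10^-3) / 6.310×10^-7 = 7.39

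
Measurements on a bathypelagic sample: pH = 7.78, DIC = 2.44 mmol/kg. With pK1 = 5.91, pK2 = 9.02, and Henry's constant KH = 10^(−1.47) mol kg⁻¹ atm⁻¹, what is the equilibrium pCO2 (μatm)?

pCO2 = 907 μatm

α₀ = 1 / (1 + K1/[H⁺] + K1K2/[H⁺]²) = 1 / (1 + 10^+1.87 + 10^+0.63)
   = 1 / (1 + 74.131 + 4.2658) = 1/79.397 = 0.01259
[CO2*] = α₀ × DIC = 0.01259 × 2.44 = 0.03073 mmol/kg
pCO2 = [CO2*]/KH = 3.073×10^-5 / 3.388×10^-2 = 907 μatm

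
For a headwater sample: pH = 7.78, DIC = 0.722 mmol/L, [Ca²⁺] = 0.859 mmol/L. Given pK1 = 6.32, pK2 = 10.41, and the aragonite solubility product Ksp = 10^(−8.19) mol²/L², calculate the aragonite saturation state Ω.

α₂ = 1 / (1 + [H⁺]/K2 + [H⁺]²/(K1K2)) = 1 / (1 + 10^+2.63 + 10^+1.17)
   = 1 / (1 + 426.58 + 14.791) = 1/442.37 = 0.002261
[CO3²⁻] = α₂ × DIC = 0.002261 × 0.722 = 0.001632 mmol/L = 1.632 μmol/L
Ksp = 10^(−8.19) = 6.457×10^-9
Ω = [Ca²⁺][CO3²⁻]/Ksp = (0.859×10^-3)(1.632×10^-6) / 6.457×10^-9 = 0.217

Ω = 0.217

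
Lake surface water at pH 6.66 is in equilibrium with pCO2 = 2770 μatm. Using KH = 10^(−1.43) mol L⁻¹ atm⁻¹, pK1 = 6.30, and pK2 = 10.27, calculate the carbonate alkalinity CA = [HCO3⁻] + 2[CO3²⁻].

[CO2*] = KH · pCO2 = 10^(−1.43) × 2770×10^-6 = 1.029×10^-4 mol/L
α₀ = 1/(1 + K1/[H⁺] + K1K2/[H⁺]²) = 1/(1 + 10^+0.36 + 10^-3.25) = 0.3038
DIC = [CO2*]/α₀ = 1.029×10^-4 / 0.3038 = 0.3387 mmol/L
CA = (α₁ + 2α₂)·DIC = (0.6960 + 2×0.0001709) × 0.3387 = 0.236 mmol/L

CA = 0.236 mmol/L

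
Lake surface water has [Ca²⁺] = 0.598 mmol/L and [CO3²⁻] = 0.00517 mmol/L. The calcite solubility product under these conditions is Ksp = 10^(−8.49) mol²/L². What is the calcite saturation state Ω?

Ksp = 10^(−8.49) = 3.236×10^-9
Ω = [Ca²⁺][CO3²⁻]/Ksp = (0.598×10^-3)(0.00517×10^-3) / 3.236×10^-9 = 0.955

Ω = 0.955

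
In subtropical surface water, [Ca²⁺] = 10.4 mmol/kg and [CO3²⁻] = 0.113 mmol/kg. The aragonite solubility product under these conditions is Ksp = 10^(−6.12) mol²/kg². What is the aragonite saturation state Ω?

Ksp = 10^(−6.12) = 7.586×10^-7
Ω = [Ca²⁺][CO3²⁻]/Ksp = (10.4×10^-3)(0.113×10^-3) / 7.586×10^-7 = 1.55

Ω = 1.55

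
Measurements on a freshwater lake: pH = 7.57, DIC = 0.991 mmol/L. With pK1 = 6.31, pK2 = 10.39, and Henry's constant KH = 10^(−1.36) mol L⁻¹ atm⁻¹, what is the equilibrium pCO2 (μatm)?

α₀ = 1 / (1 + K1/[H⁺] + K1K2/[H⁺]²) = 1 / (1 + 10^+1.26 + 10^-1.56)
   = 1 / (1 + 18.197 + 0.027542) = 1/19.225 = 0.05202
[CO2*] = α₀ × DIC = 0.05202 × 0.991 = 0.05155 mmol/L
pCO2 = [CO2*]/KH = 5.155×10^-5 / 4.365×10^-2 = 1180 μatm

pCO2 = 1180 μatm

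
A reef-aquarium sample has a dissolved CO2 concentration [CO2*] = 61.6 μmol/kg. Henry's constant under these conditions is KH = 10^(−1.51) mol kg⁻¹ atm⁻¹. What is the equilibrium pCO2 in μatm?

KH = 10^(−1.51) = 3.090×10^-2 mol kg⁻¹ atm⁻¹
pCO2 = [CO2*]/KH = 61.6×10^-6 / 3.090×10^-2 = 1.99×10^-3 atm = 1990 μatm

pCO2 = 1990 μatm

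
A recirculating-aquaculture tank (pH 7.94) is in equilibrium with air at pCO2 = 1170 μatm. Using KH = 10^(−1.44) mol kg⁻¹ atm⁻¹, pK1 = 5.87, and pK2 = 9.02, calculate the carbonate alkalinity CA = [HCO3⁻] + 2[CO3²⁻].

CA = 5.82 mmol/kg

[CO2*] = KH · pCO2 = 10^(−1.44) × 1170×10^-6 = 4.248×10^-5 mol/kg
α₀ = 1/(1 + K1/[H⁺] + K1K2/[H⁺]²) = 1/(1 + 10^+2.07 + 10^+0.99) = 0.007797
DIC = [CO2*]/α₀ = 4.248×10^-5 / 0.007797 = 5.449 mmol/kg
CA = (α₁ + 2α₂)·DIC = (0.9160 + 2×0.07619) × 5.449 = 5.82 mmol/kg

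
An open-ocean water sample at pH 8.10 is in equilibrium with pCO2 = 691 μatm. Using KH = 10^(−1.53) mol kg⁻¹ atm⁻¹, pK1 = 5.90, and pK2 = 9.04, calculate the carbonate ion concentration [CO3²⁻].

[CO2*] = KH · pCO2 = 10^(−1.53) × 691×10^-6 = 2.039×10^-5 mol/kg
α₀ = 1/(1 + K1/[H⁺] + K1K2/[H⁺]²) = 1/(1 + 10^+2.20 + 10^+1.26) = 0.005628
DIC = [CO2*]/α₀ = 2.039×10^-5 / 0.005628 = 3.624 mmol/kg
[CO3²⁻] = α₂·DIC; α₂ = 0.1024, so [CO3²⁻] = 0.1024 × 3.624 = 0.371 mmol/kg

[CO3²⁻] = 0.371 mmol/kg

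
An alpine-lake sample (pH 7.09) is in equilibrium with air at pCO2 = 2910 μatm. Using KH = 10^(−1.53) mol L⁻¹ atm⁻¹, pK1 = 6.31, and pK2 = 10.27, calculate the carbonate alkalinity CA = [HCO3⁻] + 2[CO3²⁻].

CA = 0.518 mmol/L

[CO2*] = KH · pCO2 = 10^(−1.53) × 2910×10^-6 = 8.588×10^-5 mol/L
α₀ = 1/(1 + K1/[H⁺] + K1K2/[H⁺]²) = 1/(1 + 10^+0.78 + 10^-2.40) = 0.1423
DIC = [CO2*]/α₀ = 8.588×10^-5 / 0.1423 = 0.6037 mmol/L
CA = (α₁ + 2α₂)·DIC = (0.8572 + 2×0.0005663) × 0.6037 = 0.518 mmol/L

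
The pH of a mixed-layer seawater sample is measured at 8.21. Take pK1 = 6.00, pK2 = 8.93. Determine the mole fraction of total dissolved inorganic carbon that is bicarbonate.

α₁ = 0.836

α₁ = 1 / (1 + [H⁺]/K1 + K2/[H⁺]) = 1 / (1 + 10^-2.21 + 10^-0.72)
   = 1 / (1 + 0.0061660 + 0.19055) = 1/1.1967 = 0.8356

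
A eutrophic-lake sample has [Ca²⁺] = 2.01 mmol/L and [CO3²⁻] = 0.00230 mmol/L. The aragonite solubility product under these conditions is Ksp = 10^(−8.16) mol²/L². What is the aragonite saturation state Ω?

Ω = 0.668

Ksp = 10^(−8.16) = 6.918×10^-9
Ω = [Ca²⁺][CO3²⁻]/Ksp = (2.01×10^-3)(0.00230×10^-3) / 6.918×10^-9 = 0.668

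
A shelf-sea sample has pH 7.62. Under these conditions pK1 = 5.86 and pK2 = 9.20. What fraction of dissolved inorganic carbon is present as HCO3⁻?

α₁ = 0.958

α₁ = 1 / (1 + [H⁺]/K1 + K2/[H⁺]) = 1 / (1 + 10^-1.76 + 10^-1.58)
   = 1 / (1 + 0.017378 + 0.026303) = 1/1.0437 = 0.9581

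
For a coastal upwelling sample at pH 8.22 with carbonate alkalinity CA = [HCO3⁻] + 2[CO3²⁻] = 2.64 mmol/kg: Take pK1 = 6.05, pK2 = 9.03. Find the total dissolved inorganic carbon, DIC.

CA = [HCO3⁻] + 2[CO3²⁻] = (α₁ + 2α₂)·DIC
At pH 8.22: [H⁺]/K1 = 10^-2.17 = 0.0067608, K2/[H⁺] = 10^-0.81 = 0.15488
α₁ = 1/(1 + 0.0067608 + 0.15488) = 1/1.1616 = 0.8609; α₂ = α₁·K2/[H⁺] = 0.1333
α₁ + 2α₂ = 1.1275
DIC = CA / (α₁ + 2α₂) = 2.64 / 1.1275 = 2.34 mmol/kg

DIC = 2.34 mmol/kg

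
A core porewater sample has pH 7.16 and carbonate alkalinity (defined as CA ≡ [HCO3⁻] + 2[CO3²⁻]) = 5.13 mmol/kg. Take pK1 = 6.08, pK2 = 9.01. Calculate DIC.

CA = [HCO3⁻] + 2[CO3²⁻] = (α₁ + 2α₂)·DIC
At pH 7.16: [H⁺]/K1 = 10^-1.08 = 0.083176, K2/[H⁺] = 10^-1.85 = 0.014125
α₁ = 1/(1 + 0.083176 + 0.014125) = 1/1.0973 = 0.9113; α₂ = α₁·K2/[H⁺] = 0.01287
α₁ + 2α₂ = 0.9371
DIC = CA / (α₁ + 2α₂) = 5.13 / 0.9371 = 5.47 mmol/kg

DIC = 5.47 mmol/kg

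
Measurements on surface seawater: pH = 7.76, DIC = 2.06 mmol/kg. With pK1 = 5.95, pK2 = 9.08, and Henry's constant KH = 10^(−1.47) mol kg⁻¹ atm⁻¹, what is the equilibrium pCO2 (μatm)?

α₀ = 1 / (1 + K1/[H⁺] + K1K2/[H⁺]²) = 1 / (1 + 10^+1.81 + 10^+0.49)
   = 1 / (1 + 64.565 + 3.0903) = 1/68.656 = 0.01457
[CO2*] = α₀ × DIC = 0.01457 × 2.06 = 0.03000 mmol/kg
pCO2 = [CO2*]/KH = 3.000×10^-5 / 3.388×10^-2 = 886 μatm

pCO2 = 886 μatm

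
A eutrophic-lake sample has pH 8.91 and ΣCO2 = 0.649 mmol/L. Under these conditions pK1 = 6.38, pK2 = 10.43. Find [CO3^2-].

[CO3²⁻] = 19.0 μmol/L

α₂ = 1 / (1 + [H⁺]/K2 + [H⁺]²/(K1K2)) = 1 / (1 + 10^+1.52 + 10^-1.01)
   = 1 / (1 + 33.113 + 0.097724) = 1/34.211 = 0.02923
[CO3²⁻] = α₂ × DIC = 0.02923 × 0.649 = 0.0190 mmol/L = 19.0 μmol/L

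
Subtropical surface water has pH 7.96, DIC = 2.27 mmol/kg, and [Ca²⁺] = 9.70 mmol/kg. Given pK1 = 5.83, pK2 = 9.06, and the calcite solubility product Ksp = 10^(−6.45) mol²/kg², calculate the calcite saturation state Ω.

α₂ = 1 / (1 + [H⁺]/K2 + [H⁺]²/(K1K2)) = 1 / (1 + 10^+1.10 + 10^-1.03)
   = 1 / (1 + 12.589 + 0.093325) = 1/13.683 = 0.07309
[CO3²⁻] = α₂ × DIC = 0.07309 × 2.27 = 0.1659 mmol/kg
Ksp = 10^(−6.45) = 3.548×10^-7
Ω = [Ca²⁺][CO3²⁻]/Ksp = (9.70×10^-3)(1.659×10^-4) / 3.548×10^-7 = 4.54

Ω = 4.54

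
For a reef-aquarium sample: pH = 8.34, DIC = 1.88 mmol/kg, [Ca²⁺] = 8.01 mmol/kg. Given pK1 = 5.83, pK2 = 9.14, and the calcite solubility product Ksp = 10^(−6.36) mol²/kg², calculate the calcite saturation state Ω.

Ω = 4.71

α₂ = 1 / (1 + [H⁺]/K2 + [H⁺]²/(K1K2)) = 1 / (1 + 10^+0.80 + 10^-1.71)
   = 1 / (1 + 6.3096 + 0.019498) = 1/7.3291 = 0.1364
[CO3²⁻] = α₂ × DIC = 0.1364 × 1.88 = 0.2565 mmol/kg
Ksp = 10^(−6.36) = 4.365×10^-7
Ω = [Ca²⁺][CO3²⁻]/Ksp = (8.01×10^-3)(2.565×10^-4) / 4.365×10^-7 = 4.71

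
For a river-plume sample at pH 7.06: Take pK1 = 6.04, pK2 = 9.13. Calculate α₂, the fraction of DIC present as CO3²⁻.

α₂ = 1 / (1 + [H⁺]/K2 + [H⁺]²/(K1K2)) = 1 / (1 + 10^+2.07 + 10^+1.05)
   = 1 / (1 + 117.49 + 11.220) = 1/129.71 = 0.007710

α₂ = 0.00771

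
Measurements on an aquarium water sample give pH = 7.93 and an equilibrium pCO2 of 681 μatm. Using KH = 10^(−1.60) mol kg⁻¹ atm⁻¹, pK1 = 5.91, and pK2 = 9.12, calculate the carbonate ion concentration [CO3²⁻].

[CO2*] = KH · pCO2 = 10^(−1.60) × 681×10^-6 = 1.711×10^-5 mol/kg
α₀ = 1/(1 + K1/[H⁺] + K1K2/[H⁺]²) = 1/(1 + 10^+2.02 + 10^+0.83) = 0.008891
DIC = [CO2*]/α₀ = 1.711×10^-5 / 0.008891 = 1.924 mmol/kg
[CO3²⁻] = α₂·DIC; α₂ = 0.06011, so [CO3²⁻] = 0.06011 × 1.924 = 0.116 mmol/kg

[CO3²⁻] = 0.116 mmol/kg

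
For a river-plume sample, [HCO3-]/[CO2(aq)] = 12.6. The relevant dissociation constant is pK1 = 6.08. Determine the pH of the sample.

From K1 = [H⁺][HCO3-]/[CO2(aq)]:  pH = pK1 + log₁₀([HCO3-]/[CO2(aq)])
log₁₀(12.6) = +1.100
pH = 6.08 + (+1.100) = 7.18

pH = 7.18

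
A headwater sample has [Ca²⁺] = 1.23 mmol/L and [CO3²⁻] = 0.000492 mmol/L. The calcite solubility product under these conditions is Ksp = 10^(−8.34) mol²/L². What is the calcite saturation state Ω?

Ksp = 10^(−8.34) = 4.571×10^-9
Ω = [Ca²⁺][CO3²⁻]/Ksp = (1.23×10^-3)(0.000492×10^-3) / 4.571×10^-9 = 0.132

Ω = 0.132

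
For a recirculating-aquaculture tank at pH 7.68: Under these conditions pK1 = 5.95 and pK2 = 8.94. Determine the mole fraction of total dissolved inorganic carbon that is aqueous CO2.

α₀ = 0.0173

α₀ = 1 / (1 + K1/[H⁺] + K1K2/[H⁺]²) = 1 / (1 + 10^+1.73 + 10^+0.47)
   = 1 / (1 + 53.703 + 2.9512) = 1/57.654 = 0.01734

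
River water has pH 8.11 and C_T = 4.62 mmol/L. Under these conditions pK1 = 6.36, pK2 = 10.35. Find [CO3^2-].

[CO3²⁻] = 0.0260 mmol/L

α₂ = 1 / (1 + [H⁺]/K2 + [H⁺]²/(K1K2)) = 1 / (1 + 10^+2.24 + 10^+0.49)
   = 1 / (1 + 173.78 + 3.0903) = 1/177.87 = 0.005622
[CO3²⁻] = α₂ × DIC = 0.005622 × 4.62 = 0.0260 mmol/L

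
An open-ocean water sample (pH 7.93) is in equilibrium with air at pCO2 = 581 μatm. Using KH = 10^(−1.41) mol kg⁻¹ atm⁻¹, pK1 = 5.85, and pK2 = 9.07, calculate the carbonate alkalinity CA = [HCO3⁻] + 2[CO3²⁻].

[CO2*] = KH · pCO2 = 10^(−1.41) × 581×10^-6 = 2.260×10^-5 mol/kg
α₀ = 1/(1 + K1/[H⁺] + K1K2/[H⁺]²) = 1/(1 + 10^+2.08 + 10^+0.94) = 0.007696
DIC = [CO2*]/α₀ = 2.260×10^-5 / 0.007696 = 2.937 mmol/kg
CA = (α₁ + 2α₂)·DIC = (0.9253 + 2×0.06703) × 2.937 = 3.11 mmol/kg

CA = 3.11 mmol/kg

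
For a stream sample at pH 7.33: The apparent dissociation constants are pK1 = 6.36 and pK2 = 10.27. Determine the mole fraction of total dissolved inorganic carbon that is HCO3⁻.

α₁ = 1 / (1 + [H⁺]/K1 + K2/[H⁺]) = 1 / (1 + 10^-0.97 + 10^-2.94)
   = 1 / (1 + 0.10715 + 0.0011482) = 1/1.1083 = 0.9023

α₁ = 0.902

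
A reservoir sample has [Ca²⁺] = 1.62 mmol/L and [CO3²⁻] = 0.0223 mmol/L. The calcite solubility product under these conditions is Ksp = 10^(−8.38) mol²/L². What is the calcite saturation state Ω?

Ksp = 10^(−8.38) = 4.169×10^-9
Ω = [Ca²⁺][CO3²⁻]/Ksp = (1.62×10^-3)(0.0223×10^-3) / 4.169×10^-9 = 8.67

Ω = 8.67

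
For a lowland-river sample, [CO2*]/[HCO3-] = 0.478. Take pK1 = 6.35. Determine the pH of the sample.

pH = 6.67

From K1 = [H⁺][HCO3-]/[CO2*]:  pH = pK1 − log₁₀([CO2*]/[HCO3-])
log₁₀(0.478) = -0.321
pH = 6.35 − (-0.321) = 6.67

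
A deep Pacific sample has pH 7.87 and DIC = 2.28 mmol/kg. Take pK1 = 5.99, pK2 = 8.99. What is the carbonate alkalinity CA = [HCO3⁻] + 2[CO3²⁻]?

CA = 2.41 mmol/kg

CA = [HCO3⁻] + 2[CO3²⁻] = (α₁ + 2α₂)·DIC
At pH 7.87: [H⁺]/K1 = 10^-1.88 = 0.013183, K2/[H⁺] = 10^-1.12 = 0.075858
α₁ = 1/(1 + 0.013183 + 0.075858) = 1/1.0890 = 0.9182; α₂ = α₁·K2/[H⁺] = 0.06966
α₁ + 2α₂ = 1.0576
CA = 1.0576 × 2.28 = 2.41 mmol/kg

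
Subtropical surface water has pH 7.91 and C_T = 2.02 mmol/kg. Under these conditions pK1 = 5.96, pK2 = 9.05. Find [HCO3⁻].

α₁ = 1 / (1 + [H⁺]/K1 + K2/[H⁺]) = 1 / (1 + 10^-1.95 + 10^-1.14)
   = 1 / (1 + 0.011220 + 0.072444) = 1/1.0837 = 0.9228
[HCO3⁻] = α₁ × DIC = 0.9228 × 2.02 = 1.86 mmol/kg

[HCO3⁻] = 1.86 mmol/kg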